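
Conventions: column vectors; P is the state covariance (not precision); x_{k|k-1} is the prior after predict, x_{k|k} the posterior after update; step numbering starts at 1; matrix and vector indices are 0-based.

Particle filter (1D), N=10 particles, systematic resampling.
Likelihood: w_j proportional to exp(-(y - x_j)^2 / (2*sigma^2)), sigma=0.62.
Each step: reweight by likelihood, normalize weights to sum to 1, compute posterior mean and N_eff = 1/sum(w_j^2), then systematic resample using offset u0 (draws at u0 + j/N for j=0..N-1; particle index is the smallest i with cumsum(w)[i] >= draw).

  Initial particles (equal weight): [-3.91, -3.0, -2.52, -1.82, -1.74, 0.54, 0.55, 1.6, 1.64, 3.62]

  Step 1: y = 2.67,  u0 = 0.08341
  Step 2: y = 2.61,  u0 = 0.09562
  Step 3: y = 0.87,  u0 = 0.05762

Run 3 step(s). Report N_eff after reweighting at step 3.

N_eff = 5.9926

step 1: w=[0.0000, 0.0000, 0.0000, 0.0000, 0.0000, 0.0035, 0.0037, 0.2848, 0.3177, 0.3904]  mean=2.3938  Neff=2.9898  idx=[7, 7, 7, 8, 8, 8, 9, 9, 9, 9]
step 2: w=[0.0968, 0.0968, 0.0968, 0.1074, 0.1074, 0.1074, 0.0968, 0.0968, 0.0968, 0.0968]  mean=2.3954  Neff=9.9769  idx=[0, 2, 3, 3, 4, 5, 6, 7, 8, 9]
step 3: w=[0.1754, 0.1754, 0.1623, 0.1623, 0.1623, 0.1623, 0.0000, 0.0000, 0.0000, 0.0000]  mean=1.6261  Neff=5.9926  idx=[0, 0, 1, 2, 2, 3, 3, 4, 5, 5]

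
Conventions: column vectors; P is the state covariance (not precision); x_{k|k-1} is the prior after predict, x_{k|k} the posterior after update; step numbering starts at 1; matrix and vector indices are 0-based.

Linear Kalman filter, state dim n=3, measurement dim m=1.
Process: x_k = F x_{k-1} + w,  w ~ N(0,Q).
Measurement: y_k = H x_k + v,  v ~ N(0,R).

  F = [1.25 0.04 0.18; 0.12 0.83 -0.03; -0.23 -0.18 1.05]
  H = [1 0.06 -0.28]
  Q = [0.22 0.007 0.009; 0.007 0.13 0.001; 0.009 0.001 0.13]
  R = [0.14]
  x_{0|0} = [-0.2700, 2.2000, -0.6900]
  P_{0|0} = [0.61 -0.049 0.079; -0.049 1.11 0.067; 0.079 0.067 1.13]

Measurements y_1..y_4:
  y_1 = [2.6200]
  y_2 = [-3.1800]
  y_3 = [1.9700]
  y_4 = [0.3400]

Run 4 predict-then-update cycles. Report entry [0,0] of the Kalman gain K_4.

K[0,0] = 0.9468

step 1: x^-=[-0.3737, 1.8143, -1.0584]  P^-=[1.2431 0.0869 0.1517; 0.0869 0.8908 -0.1376; 0.1517 -0.1376 1.3765]  S=[1.4243]  K=[0.8466; 0.1256; -0.1699]  nu=[2.5885]  x^+=[1.8177, 2.1393, -1.4981]  P^+=[0.2222 -0.0645 0.3566; -0.0645 0.8684 -0.1072; 0.3566 -0.1072 1.3354]
step 2: x^-=[2.0881, 2.0387, -2.3762]  P^-=[0.7644 -0.0269 0.6586; -0.0269 0.7225 -0.2099; 0.6586 -0.2099 1.5052]  S=[0.6600]  K=[0.8763; 0.1140; 0.3402]  nu=[-6.0557]  x^+=[-3.2185, 1.3484, -4.4364]  P^+=[0.2576 -0.0928 0.4618; -0.0928 0.7140 -0.2354; 0.4618 -0.2354 1.4288]
step 3: x^-=[-4.7678, 0.8661, -4.1607]  P^-=[0.8650 -0.0773 0.8063; -0.0773 0.6168 -0.2831; 0.8063 -0.2831 1.6002]  S=[0.6814]  K=[0.9313; 0.0572; 0.5009]  nu=[5.5208]  x^+=[0.3740, 1.1816, -1.3955]  P^+=[0.2740 -0.1136 0.4885; -0.1136 0.6145 -0.3027; 0.4885 -0.3027 1.4293]
step 4: x^-=[0.2636, 1.0675, -1.7640]  P^-=[0.8995 -0.1103 0.8406; -0.1103 0.5475 -0.3197; 0.8406 -0.3197 1.6093]  S=[0.6944]  K=[0.9468; 0.0174; 0.5339]  nu=[-0.4816]  x^+=[-0.1924, 1.0591, -2.0211]  P^+=[0.2769 -0.1217 0.4895; -0.1217 0.5473 -0.3262; 0.4895 -0.3262 1.4113]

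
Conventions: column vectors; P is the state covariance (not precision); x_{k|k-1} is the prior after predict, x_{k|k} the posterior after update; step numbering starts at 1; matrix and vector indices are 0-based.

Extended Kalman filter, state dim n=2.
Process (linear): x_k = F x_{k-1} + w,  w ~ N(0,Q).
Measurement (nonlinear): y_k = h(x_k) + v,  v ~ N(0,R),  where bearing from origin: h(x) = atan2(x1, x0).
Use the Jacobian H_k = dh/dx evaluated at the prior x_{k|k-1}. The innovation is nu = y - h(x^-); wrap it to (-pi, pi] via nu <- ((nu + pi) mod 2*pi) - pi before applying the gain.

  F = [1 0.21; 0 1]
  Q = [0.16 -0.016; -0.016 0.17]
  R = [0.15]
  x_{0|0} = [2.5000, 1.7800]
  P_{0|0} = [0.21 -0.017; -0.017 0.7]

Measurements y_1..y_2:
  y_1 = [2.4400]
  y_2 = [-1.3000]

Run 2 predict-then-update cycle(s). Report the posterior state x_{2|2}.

step 1: x^-=[2.8738, 1.7800]  P^-=[0.3937 0.1140; 0.1140 0.8700]  H_jac=[-0.1558 0.2515]  S=[0.2056]  K=[-0.1588; 0.9776]  nu=[1.8854]  x^+=[2.5743, 3.6232]  P^+=[0.3885 0.1459; 0.1459 0.6735]
step 2: x^-=[3.3352, 3.6232]  P^-=[0.6395 0.2714; 0.2714 0.8435]  H_jac=[-0.1494 0.1375]  S=[0.1691]  K=[-0.3444; 0.4463]  nu=[-2.1268]  x^+=[4.0677, 2.6740]  P^+=[0.6195 0.2973; 0.2973 0.8098]

x_post = [4.0677, 2.6740]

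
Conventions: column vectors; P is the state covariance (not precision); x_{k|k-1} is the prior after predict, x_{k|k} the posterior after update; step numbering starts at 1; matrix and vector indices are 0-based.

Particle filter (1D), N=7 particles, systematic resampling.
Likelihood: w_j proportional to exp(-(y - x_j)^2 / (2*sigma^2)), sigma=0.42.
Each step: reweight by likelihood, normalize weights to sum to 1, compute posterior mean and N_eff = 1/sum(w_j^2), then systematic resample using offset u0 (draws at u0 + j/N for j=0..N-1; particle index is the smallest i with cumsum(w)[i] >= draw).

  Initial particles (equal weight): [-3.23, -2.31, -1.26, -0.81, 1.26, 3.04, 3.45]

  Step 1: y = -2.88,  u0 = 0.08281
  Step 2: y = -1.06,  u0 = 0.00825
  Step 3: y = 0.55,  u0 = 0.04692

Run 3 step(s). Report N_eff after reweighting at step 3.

step 1: w=[0.6393, 0.3602, 0.0005, 0.0000, 0.0000, 0.0000, 0.0000]  mean=-2.8976  Neff=1.8573  idx=[0, 0, 0, 0, 1, 1, 1]
step 2: w=[0.0000, 0.0000, 0.0000, 0.0000, 0.3333, 0.3333, 0.3333]  mean=-2.3102  Neff=3.0011  idx=[4, 4, 4, 5, 5, 6, 6]
step 3: w=[0.1429, 0.1429, 0.1429, 0.1429, 0.1429, 0.1429, 0.1429]  mean=-2.3100  Neff=7.0000  idx=[0, 1, 2, 3, 4, 5, 6]

N_eff = 7.0000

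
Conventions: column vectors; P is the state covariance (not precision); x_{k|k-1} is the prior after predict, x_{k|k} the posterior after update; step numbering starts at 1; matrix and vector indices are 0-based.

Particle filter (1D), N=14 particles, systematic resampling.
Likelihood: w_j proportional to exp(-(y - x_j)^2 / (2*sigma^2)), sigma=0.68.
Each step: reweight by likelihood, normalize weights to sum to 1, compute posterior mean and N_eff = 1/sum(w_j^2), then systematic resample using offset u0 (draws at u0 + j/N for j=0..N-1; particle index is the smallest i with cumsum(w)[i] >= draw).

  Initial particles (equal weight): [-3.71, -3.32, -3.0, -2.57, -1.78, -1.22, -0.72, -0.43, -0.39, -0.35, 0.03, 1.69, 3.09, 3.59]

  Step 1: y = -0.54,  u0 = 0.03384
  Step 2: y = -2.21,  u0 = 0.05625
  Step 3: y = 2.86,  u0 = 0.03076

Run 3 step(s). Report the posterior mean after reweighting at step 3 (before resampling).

step 1: w=[0.0000, 0.0000, 0.0003, 0.0021, 0.0351, 0.1122, 0.1785, 0.1825, 0.1805, 0.1778, 0.1301, 0.0009, 0.0000, 0.0000]  mean=-0.5400  Neff=6.2452  idx=[4, 5, 6, 6, 6, 7, 7, 8, 8, 8, 9, 9, 10, 10]
step 2: w=[0.4986, 0.2110, 0.0552, 0.0552, 0.0552, 0.0198, 0.0198, 0.0169, 0.0169, 0.0169, 0.0145, 0.0145, 0.0027, 0.0027]  mean=-1.3111  Neff=3.2853  idx=[0, 0, 0, 0, 0, 0, 0, 1, 1, 1, 3, 4, 6, 11]
step 3: w=[0.0000, 0.0000, 0.0000, 0.0000, 0.0000, 0.0000, 0.0000, 0.0006, 0.0006, 0.0006, 0.0388, 0.0388, 0.3342, 0.5864]  mean=-0.4071  Neff=2.1807  idx=[10, 12, 12, 12, 12, 12, 13, 13, 13, 13, 13, 13, 13, 13]

post_mean = -0.4071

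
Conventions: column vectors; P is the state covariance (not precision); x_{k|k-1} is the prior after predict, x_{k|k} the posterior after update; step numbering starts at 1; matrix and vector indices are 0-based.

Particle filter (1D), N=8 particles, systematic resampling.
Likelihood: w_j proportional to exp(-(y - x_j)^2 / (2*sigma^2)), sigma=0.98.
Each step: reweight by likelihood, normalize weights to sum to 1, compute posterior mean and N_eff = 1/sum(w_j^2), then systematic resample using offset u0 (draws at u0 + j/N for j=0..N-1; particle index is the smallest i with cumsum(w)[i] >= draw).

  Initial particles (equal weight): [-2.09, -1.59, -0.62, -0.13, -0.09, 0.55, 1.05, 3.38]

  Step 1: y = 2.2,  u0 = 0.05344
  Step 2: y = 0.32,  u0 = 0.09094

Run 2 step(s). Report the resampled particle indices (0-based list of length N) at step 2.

resampled_idx = [0, 1, 1, 2, 2, 3, 4, 4]

step 1: w=[0.0001, 0.0004, 0.0116, 0.0432, 0.0476, 0.1769, 0.3666, 0.3535]  mean=1.6594  Neff=3.3900  idx=[3, 5, 6, 6, 6, 7, 7, 7]
step 2: w=[0.2159, 0.2334, 0.1818, 0.1818, 0.1818, 0.0018, 0.0018, 0.0018]  mean=0.6914  Neff=4.9956  idx=[0, 1, 1, 2, 2, 3, 4, 4]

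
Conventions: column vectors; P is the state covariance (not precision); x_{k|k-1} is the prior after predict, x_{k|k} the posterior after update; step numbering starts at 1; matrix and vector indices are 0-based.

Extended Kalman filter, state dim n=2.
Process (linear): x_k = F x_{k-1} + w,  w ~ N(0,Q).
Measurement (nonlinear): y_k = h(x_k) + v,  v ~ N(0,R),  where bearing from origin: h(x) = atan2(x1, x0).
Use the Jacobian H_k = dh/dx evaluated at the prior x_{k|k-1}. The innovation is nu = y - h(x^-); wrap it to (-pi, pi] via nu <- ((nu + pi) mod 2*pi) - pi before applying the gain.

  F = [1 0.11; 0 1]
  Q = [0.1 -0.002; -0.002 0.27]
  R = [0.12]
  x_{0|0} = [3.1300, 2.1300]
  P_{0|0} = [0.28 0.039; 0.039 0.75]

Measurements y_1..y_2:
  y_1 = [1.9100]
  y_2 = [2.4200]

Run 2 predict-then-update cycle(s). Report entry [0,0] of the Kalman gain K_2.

K[0,0] = -0.3126

step 1: x^-=[3.3643, 2.1300]  P^-=[0.3977 0.1195; 0.1195 1.0200]  H_jac=[-0.1343 0.2122]  S=[0.1663]  K=[-0.1688; 1.2050]  nu=[1.3456]  x^+=[3.1372, 3.7514]  P^+=[0.3929 0.1533; 0.1533 0.7785]
step 2: x^-=[3.5499, 3.7514]  P^-=[0.5361 0.2370; 0.2370 1.0485]  H_jac=[-0.1406 0.1331]  S=[0.1403]  K=[-0.3126; 0.7570]  nu=[1.6070]  x^+=[3.0475, 4.9680]  P^+=[0.5224 0.2702; 0.2702 0.9681]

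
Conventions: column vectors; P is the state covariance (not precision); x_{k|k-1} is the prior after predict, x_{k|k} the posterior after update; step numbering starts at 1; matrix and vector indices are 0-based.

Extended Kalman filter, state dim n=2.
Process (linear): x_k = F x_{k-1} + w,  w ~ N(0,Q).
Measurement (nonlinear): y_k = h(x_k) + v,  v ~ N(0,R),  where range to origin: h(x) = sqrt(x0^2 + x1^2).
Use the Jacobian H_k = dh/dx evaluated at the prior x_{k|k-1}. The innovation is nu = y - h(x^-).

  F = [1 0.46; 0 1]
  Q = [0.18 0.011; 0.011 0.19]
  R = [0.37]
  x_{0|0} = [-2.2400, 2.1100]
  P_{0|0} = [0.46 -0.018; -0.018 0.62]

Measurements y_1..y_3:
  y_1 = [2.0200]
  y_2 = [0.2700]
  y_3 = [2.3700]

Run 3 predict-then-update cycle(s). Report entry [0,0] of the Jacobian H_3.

step 1: x^-=[-1.2694, 2.1100]  P^-=[0.7546 0.2782; 0.2782 0.8100]  H_jac=[-0.5155 0.8569]  S=[0.9195]  K=[-0.1638; 0.5989]  nu=[-0.4424]  x^+=[-1.1969, 1.8451]  P^+=[0.7300 0.3684; 0.3684 0.4802]
step 2: x^-=[-0.3482, 1.8451]  P^-=[1.3505 0.6003; 0.6003 0.6702]  H_jac=[-0.1854 0.9827]  S=[0.8448]  K=[0.4018; 0.6478]  nu=[-1.6076]  x^+=[-0.9941, 0.8036]  P^+=[1.2141 0.3804; 0.3804 0.3157]
step 3: x^-=[-0.6245, 0.8036]  P^-=[1.8109 0.5366; 0.5366 0.5057]  H_jac=[-0.6136 0.7896]  S=[0.8471]  K=[-0.8115; 0.0827]  nu=[1.3523]  x^+=[-1.7218, 0.9155]  P^+=[1.2531 0.5935; 0.5935 0.4999]

H_jac[0,0] = -0.6136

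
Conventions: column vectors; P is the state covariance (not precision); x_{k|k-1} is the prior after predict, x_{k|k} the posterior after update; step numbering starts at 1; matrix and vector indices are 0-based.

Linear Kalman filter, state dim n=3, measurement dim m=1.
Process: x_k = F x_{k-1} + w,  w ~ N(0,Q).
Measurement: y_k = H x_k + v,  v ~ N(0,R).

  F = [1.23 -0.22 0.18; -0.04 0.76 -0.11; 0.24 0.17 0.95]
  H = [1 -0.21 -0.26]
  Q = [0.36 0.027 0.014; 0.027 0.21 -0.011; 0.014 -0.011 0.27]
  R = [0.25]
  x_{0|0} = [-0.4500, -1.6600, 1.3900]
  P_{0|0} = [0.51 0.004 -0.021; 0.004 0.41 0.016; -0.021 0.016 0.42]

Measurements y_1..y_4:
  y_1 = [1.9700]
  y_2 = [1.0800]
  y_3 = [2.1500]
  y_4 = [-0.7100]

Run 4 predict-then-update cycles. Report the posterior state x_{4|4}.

step 1: x^-=[0.0619, -1.3965, 0.9303]  P^-=[1.1523 -0.0656 0.1934; -0.0656 0.4496 0.0065; 0.1934 0.0065 0.6862]  S=[1.3962]  K=[0.7992; -0.1158; 0.0097]  nu=[1.8567]  x^+=[1.5457, -1.6116, 0.9484]  P^+=[0.2606 0.0636 0.1825; 0.0636 0.4309 0.0081; 0.1825 0.0081 0.6861]
step 2: x^-=[2.4265, -1.3909, 0.9980]  P^-=[0.8431 -0.0361 0.4218; -0.0361 0.4640 -0.0244; 0.4218 -0.0244 1.0077]  S=[0.9748]  K=[0.7601; -0.1305; 0.1692]  nu=[-1.3791]  x^+=[1.3782, -1.2110, 0.7647]  P^+=[0.2798 0.0606 0.2964; 0.0606 0.4474 -0.0029; 0.2964 -0.0029 0.9798]
step 3: x^-=[2.0992, -1.0596, 0.8513]  P^-=[0.9354 -0.0665 0.6166; -0.0665 0.4801 -0.0688; 0.6166 -0.0688 1.3224]  S=[0.9958]  K=[0.7924; -0.1501; 0.2884]  nu=[0.0496]  x^+=[2.1385, -1.0670, 0.8656]  P^+=[0.3101 0.0519 0.3890; 0.0519 0.4577 -0.0257; 0.3890 -0.0257 1.2396]
step 4: x^-=[3.0209, -0.9917, 1.1542]  P^-=[1.0377 -0.0999 0.7845; -0.0999 0.4944 -0.1184; 0.7845 -0.1184 1.5932]  S=[1.0383]  K=[0.8232; -0.1666; 0.3805]  nu=[-3.6391]  x^+=[0.0253, -0.3855, -0.2305]  P^+=[0.3341 0.0425 0.4592; 0.0425 0.4656 -0.0526; 0.4592 -0.0526 1.4429]

x_post = [0.0253, -0.3855, -0.2305]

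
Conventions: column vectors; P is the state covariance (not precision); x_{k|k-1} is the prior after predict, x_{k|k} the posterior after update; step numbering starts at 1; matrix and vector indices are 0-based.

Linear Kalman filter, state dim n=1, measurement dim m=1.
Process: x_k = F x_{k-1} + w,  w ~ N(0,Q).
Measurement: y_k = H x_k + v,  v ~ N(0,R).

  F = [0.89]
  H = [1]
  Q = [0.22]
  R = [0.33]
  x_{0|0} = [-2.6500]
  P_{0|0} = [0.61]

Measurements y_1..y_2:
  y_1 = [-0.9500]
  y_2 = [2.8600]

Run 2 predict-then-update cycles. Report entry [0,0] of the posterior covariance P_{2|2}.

P_post[0,0] = 0.1804

step 1: x^-=[-2.3585]  P^-=[0.7032]  S=[1.0332]  K=[0.6806]  nu=[1.4085]  x^+=[-1.3999]  P^+=[0.2246]
step 2: x^-=[-1.2459]  P^-=[0.3979]  S=[0.7279]  K=[0.5466]  nu=[4.1059]  x^+=[0.9986]  P^+=[0.1804]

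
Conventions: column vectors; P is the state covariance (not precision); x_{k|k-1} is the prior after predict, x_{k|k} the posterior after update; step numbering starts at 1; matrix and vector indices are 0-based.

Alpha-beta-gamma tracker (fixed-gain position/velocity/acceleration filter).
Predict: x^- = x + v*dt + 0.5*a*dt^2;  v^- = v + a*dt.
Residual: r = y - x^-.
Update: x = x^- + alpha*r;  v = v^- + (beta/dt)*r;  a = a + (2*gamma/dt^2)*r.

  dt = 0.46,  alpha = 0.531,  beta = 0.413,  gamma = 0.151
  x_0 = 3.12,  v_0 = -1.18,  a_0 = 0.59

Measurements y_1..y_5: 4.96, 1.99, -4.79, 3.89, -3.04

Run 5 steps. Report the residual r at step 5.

step 1: x_pred=2.6396  r=2.3204  x^+=3.8717  v^+=1.1747  a^+=3.9017
step 2: x_pred=4.8249  r=-2.8349  x^+=3.3196  v^+=0.4242  a^+=-0.1443
step 3: x_pred=3.4994  r=-8.2894  x^+=-0.9023  v^+=-7.0846  a^+=-11.9752
step 4: x_pred=-5.4282  r=9.3182  x^+=-0.4802  v^+=-4.2271  a^+=1.3239
step 5: x_pred=-2.2846  r=-0.7554  x^+=-2.6857  v^+=-4.2963  a^+=0.2458

resid = -0.7554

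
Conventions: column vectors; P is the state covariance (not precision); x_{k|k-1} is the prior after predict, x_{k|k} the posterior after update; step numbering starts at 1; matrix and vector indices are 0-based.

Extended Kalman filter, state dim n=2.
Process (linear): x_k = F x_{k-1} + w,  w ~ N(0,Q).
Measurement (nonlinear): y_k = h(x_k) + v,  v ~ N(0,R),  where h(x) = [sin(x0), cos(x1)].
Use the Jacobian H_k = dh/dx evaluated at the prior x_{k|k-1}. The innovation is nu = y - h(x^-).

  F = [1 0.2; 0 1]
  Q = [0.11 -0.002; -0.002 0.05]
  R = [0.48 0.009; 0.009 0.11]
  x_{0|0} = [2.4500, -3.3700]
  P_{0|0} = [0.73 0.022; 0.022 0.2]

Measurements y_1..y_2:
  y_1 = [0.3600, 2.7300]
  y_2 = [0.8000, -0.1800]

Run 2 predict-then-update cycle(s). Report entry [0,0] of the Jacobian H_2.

step 1: x^-=[1.7760, -3.3700]  P^-=[0.8568 0.0600; 0.0600 0.2500]  H_jac=[-0.2038 0.0000; 0.0000 -0.2264]  S=[0.5156 0.0118; 0.0118 0.1228]  K=[-0.3368 -0.0783; -0.0132 -0.4596]  nu=[-0.6190, 3.7040]  x^+=[1.6943, -5.0643]  P^+=[0.7969 0.0514; 0.0514 0.2238]
step 2: x^-=[0.6815, -5.0643]  P^-=[0.9365 0.0942; 0.0942 0.2738]  H_jac=[0.7766 0.0000; 0.0000 -0.9387]  S=[1.0449 -0.0597; -0.0597 0.3513]  K=[0.6884 -0.1348; 0.0285 -0.7269]  nu=[0.1701, -0.5247]  x^+=[0.8693, -4.6781]  P^+=[0.4239 0.0092; 0.0092 0.0849]

H_jac[0,0] = 0.7766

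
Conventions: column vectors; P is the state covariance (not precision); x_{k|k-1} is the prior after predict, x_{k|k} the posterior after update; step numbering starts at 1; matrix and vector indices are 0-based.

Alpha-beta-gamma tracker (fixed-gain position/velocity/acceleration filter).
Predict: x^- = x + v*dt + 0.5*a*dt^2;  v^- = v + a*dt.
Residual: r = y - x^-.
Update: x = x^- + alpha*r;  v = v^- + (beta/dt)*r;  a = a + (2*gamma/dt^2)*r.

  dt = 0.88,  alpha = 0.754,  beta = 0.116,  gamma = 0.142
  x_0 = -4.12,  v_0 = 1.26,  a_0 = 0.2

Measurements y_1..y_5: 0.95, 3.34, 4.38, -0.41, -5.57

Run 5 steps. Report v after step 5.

step 1: x_pred=-2.9338  r=3.8838  x^+=-0.0054  v^+=1.9480  a^+=1.6243
step 2: x_pred=2.3377  r=1.0023  x^+=3.0934  v^+=3.5095  a^+=1.9919
step 3: x_pred=6.9530  r=-2.5730  x^+=5.0130  v^+=4.9231  a^+=1.0483
step 4: x_pred=9.7512  r=-10.1612  x^+=2.0897  v^+=4.5062  a^+=-2.6782
step 5: x_pred=5.0181  r=-10.5881  x^+=-2.9653  v^+=0.7536  a^+=-6.5613

v_post = 0.7536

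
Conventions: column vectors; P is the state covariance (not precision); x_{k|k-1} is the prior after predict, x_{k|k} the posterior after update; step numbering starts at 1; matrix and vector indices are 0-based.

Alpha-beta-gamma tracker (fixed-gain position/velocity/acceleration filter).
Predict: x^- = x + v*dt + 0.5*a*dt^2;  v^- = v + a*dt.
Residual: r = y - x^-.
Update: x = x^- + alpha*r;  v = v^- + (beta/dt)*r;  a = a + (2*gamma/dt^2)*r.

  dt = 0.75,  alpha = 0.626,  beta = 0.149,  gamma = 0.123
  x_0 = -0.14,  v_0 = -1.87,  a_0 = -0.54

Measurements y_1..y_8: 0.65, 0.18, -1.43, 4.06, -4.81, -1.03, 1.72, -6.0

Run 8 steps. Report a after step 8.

a_post = -3.7795

step 1: x_pred=-1.6944  r=2.3444  x^+=-0.2268  v^+=-1.8093  a^+=0.4853
step 2: x_pred=-1.4473  r=1.6273  x^+=-0.4286  v^+=-1.1220  a^+=1.1969
step 3: x_pred=-0.9335  r=-0.4965  x^+=-1.2443  v^+=-0.3230  a^+=0.9798
step 4: x_pred=-1.2110  r=5.2710  x^+=2.0887  v^+=1.4590  a^+=3.2849
step 5: x_pred=4.1068  r=-8.9168  x^+=-1.4751  v^+=2.1513  a^+=-0.6147
step 6: x_pred=-0.0345  r=-0.9955  x^+=-0.6577  v^+=1.4925  a^+=-1.0500
step 7: x_pred=0.1663  r=1.5537  x^+=1.1389  v^+=1.0136  a^+=-0.3706
step 8: x_pred=1.7949  r=-7.7949  x^+=-3.0847  v^+=-0.8129  a^+=-3.7795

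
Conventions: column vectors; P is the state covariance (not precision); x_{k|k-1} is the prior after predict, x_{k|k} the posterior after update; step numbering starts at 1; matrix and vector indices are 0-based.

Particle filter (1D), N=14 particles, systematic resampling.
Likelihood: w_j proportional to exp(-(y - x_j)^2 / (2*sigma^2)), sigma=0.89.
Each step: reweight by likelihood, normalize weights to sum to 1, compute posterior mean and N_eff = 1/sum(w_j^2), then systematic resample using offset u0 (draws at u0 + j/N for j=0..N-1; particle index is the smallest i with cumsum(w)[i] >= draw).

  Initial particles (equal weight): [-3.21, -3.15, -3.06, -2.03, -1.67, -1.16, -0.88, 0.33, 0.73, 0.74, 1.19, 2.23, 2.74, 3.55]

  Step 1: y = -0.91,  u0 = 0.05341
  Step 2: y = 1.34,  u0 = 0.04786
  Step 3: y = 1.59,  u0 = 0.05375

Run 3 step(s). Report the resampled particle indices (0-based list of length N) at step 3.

step 1: w=[0.0088, 0.0104, 0.0134, 0.1120, 0.1717, 0.2376, 0.2471, 0.0937, 0.0453, 0.0443, 0.0153, 0.0005, 0.0001, 0.0000]  mean=-0.9928  Neff=5.7831  idx=[3, 3, 4, 4, 5, 5, 5, 5, 6, 6, 6, 7, 8, 9]
step 2: w=[0.0003, 0.0003, 0.0014, 0.0014, 0.0083, 0.0083, 0.0083, 0.0083, 0.0191, 0.0191, 0.0191, 0.2252, 0.3391, 0.3417]  mean=0.4797  Neff=3.5232  idx=[8, 11, 11, 11, 12, 12, 12, 12, 12, 13, 13, 13, 13, 13]
step 3: w=[0.0029, 0.0494, 0.0494, 0.0494, 0.0844, 0.0844, 0.0844, 0.0844, 0.0844, 0.0853, 0.0853, 0.0853, 0.0853, 0.0853]  mean=0.6703  Neff=12.5954  idx=[2, 3, 4, 5, 6, 7, 7, 8, 9, 10, 11, 12, 12, 13]

resampled_idx = [2, 3, 4, 5, 6, 7, 7, 8, 9, 10, 11, 12, 12, 13]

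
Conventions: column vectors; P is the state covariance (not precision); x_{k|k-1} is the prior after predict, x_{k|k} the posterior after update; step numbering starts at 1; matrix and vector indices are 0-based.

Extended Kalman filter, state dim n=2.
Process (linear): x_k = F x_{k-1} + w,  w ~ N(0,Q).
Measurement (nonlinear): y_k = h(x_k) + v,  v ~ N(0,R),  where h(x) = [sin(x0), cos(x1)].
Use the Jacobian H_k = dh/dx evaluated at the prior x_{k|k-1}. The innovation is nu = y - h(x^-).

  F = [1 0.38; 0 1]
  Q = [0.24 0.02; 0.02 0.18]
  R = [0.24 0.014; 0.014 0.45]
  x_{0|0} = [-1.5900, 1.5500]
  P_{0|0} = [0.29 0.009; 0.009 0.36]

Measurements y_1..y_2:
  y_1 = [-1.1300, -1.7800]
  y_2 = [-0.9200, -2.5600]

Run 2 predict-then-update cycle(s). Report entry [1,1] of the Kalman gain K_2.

K[1,1] = -0.4061

step 1: x^-=[-1.0010, 1.5500]  P^-=[0.5888 0.1658; 0.1658 0.5400]  H_jac=[0.5395 0.0000; 0.0000 -0.9998]  S=[0.4114 -0.0754; -0.0754 0.9898]  K=[0.7520 -0.1102; 0.1191 -0.5364]  nu=[-0.2880, -1.8008]  x^+=[-1.0192, 2.4816]  P^+=[0.3317 0.0391; 0.0391 0.2398]
step 2: x^-=[-0.0761, 2.4816]  P^-=[0.6360 0.1502; 0.1502 0.4198]  H_jac=[0.9971 0.0000; 0.0000 -0.6131]  S=[0.8723 -0.0778; -0.0778 0.6078]  K=[0.7217 -0.0591; 0.1354 -0.4061]  nu=[-0.8439, -1.7700]  x^+=[-0.5806, 3.0861]  P^+=[0.1729 0.0269; 0.0269 0.2950]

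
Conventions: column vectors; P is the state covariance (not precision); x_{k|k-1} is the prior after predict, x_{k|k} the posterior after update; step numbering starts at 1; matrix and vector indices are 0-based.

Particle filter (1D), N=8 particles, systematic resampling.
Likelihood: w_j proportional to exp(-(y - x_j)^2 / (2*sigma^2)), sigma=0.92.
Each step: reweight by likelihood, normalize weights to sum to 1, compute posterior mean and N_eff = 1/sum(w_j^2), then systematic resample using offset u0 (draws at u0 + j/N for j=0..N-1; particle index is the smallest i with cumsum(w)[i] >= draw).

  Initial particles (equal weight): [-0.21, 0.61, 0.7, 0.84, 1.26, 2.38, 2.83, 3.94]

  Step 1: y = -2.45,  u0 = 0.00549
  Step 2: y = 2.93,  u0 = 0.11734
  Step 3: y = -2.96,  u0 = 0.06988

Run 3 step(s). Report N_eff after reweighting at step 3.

N_eff = 2.5843

step 1: w=[0.8547, 0.0656, 0.0471, 0.0277, 0.0049, 0.0000, 0.0000, 0.0000]  mean=-0.0770  Neff=1.3553  idx=[0, 0, 0, 0, 0, 0, 0, 1]
step 2: w=[0.0474, 0.0474, 0.0474, 0.0474, 0.0474, 0.0474, 0.0474, 0.6680]  mean=0.3377  Neff=2.1649  idx=[2, 5, 7, 7, 7, 7, 7, 7]
step 3: w=[0.4384, 0.4384, 0.0205, 0.0205, 0.0205, 0.0205, 0.0205, 0.0205]  mean=-0.1090  Neff=2.5843  idx=[0, 0, 0, 1, 1, 1, 1, 5]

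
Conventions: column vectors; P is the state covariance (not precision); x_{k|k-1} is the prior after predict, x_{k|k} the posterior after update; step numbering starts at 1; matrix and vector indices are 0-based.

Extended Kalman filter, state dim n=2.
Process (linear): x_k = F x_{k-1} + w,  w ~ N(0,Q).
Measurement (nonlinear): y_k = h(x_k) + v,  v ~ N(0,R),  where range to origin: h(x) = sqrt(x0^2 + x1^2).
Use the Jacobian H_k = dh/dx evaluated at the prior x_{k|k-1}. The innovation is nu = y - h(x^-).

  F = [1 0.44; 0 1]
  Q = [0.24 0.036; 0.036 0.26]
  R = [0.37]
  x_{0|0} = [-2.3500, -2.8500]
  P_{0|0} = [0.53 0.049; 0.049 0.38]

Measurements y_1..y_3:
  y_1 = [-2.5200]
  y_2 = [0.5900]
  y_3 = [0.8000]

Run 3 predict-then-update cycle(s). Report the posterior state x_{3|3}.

x_post = [0.7544, 0.1465]

step 1: x^-=[-3.6040, -2.8500]  P^-=[0.8867 0.2522; 0.2522 0.6400]  H_jac=[-0.7844 -0.6203]  S=[1.4072]  K=[-0.6054; -0.4227]  nu=[-7.1147]  x^+=[0.7034, 0.1573]  P^+=[0.3709 -0.1079; -0.1079 0.3886]
step 2: x^-=[0.7726, 0.1573]  P^-=[0.5912 0.0991; 0.0991 0.6486]  H_jac=[0.9799 0.1995]  S=[1.0022]  K=[0.5977; 0.2260]  nu=[-0.1984]  x^+=[0.6540, 0.1125]  P^+=[0.2331 -0.0363; -0.0363 0.5974]
step 3: x^-=[0.7035, 0.1125]  P^-=[0.5568 0.2626; 0.2626 0.8574]  H_jac=[0.9875 0.1579]  S=[1.0162]  K=[0.5819; 0.3883]  nu=[0.0876]  x^+=[0.7544, 0.1465]  P^+=[0.2128 0.0329; 0.0329 0.7042]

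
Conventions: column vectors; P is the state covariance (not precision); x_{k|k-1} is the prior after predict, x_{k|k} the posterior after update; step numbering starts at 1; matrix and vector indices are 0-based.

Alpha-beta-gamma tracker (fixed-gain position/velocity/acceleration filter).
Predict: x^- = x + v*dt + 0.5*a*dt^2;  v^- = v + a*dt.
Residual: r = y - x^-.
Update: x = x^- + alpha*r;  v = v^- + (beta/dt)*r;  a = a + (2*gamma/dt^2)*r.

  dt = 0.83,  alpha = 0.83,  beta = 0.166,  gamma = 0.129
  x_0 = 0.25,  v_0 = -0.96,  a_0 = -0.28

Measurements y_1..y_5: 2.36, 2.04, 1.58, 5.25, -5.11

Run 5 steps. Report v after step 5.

v_post = 0.8415

step 1: x_pred=-0.6432  r=3.0032  x^+=1.8494  v^+=-0.5918  a^+=0.8447
step 2: x_pred=1.6493  r=0.3907  x^+=1.9736  v^+=0.1875  a^+=0.9911
step 3: x_pred=2.4706  r=-0.8906  x^+=1.7314  v^+=0.8320  a^+=0.6575
step 4: x_pred=2.6485  r=2.6015  x^+=4.8077  v^+=1.8981  a^+=1.6318
step 5: x_pred=6.9452  r=-12.0552  x^+=-3.0606  v^+=0.8415  a^+=-2.8830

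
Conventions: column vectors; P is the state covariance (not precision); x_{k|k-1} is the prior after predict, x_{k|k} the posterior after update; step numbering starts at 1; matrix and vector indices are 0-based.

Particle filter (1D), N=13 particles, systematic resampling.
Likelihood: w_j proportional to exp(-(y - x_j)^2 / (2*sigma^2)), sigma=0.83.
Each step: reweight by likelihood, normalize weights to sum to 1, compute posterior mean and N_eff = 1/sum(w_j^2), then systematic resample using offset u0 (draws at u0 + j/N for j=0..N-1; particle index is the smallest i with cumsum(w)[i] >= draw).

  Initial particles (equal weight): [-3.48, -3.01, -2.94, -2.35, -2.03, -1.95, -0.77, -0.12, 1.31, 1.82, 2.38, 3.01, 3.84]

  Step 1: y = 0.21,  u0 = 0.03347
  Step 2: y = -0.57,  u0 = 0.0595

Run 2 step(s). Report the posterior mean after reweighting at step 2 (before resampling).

step 1: w=[0.0000, 0.0003, 0.0004, 0.0041, 0.0125, 0.0161, 0.2376, 0.4408, 0.1982, 0.0727, 0.0156, 0.0016, 0.0000]  mean=0.1300  Neff=3.3781  idx=[6, 6, 6, 6, 7, 7, 7, 7, 7, 8, 8, 8, 9]
step 2: w=[0.1150, 0.1150, 0.1150, 0.1150, 0.1022, 0.1022, 0.1022, 0.1022, 0.1022, 0.0091, 0.0091, 0.0091, 0.0019]  mean=-0.3763  Neff=9.4933  idx=[0, 1, 1, 2, 3, 3, 4, 5, 6, 6, 7, 8, 10]

post_mean = -0.3763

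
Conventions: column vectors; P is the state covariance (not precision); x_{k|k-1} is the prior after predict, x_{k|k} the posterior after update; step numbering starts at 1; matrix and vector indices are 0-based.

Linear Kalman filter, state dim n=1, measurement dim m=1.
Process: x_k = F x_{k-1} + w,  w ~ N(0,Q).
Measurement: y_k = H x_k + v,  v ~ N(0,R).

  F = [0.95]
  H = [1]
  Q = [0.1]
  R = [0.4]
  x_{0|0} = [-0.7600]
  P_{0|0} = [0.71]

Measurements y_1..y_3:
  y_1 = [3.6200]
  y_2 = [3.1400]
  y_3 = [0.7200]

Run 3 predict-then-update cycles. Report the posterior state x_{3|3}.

x_post = [1.7251]

step 1: x^-=[-0.7220]  P^-=[0.7408]  S=[1.1408]  K=[0.6494]  nu=[4.3420]  x^+=[2.0975]  P^+=[0.2597]
step 2: x^-=[1.9926]  P^-=[0.3344]  S=[0.7344]  K=[0.4554]  nu=[1.1474]  x^+=[2.5151]  P^+=[0.1821]
step 3: x^-=[2.3893]  P^-=[0.2644]  S=[0.6644]  K=[0.3979]  nu=[-1.6693]  x^+=[1.7251]  P^+=[0.1592]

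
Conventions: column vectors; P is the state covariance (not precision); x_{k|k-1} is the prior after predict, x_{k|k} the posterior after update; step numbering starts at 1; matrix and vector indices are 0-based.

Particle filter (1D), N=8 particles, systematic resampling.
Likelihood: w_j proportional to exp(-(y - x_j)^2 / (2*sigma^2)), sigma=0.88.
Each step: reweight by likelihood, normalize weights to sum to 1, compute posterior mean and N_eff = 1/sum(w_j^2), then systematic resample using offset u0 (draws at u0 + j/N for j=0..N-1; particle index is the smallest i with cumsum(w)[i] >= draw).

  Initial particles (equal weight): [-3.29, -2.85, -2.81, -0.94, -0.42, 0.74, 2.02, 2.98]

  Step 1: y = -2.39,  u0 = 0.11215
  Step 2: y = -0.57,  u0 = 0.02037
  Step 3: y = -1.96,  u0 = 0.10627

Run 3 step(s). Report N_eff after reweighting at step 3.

step 1: w=[0.2197, 0.3233, 0.3307, 0.0954, 0.0302, 0.0007, 0.0000, 0.0000]  mean=-2.6754  Neff=3.6740  idx=[0, 1, 1, 1, 2, 2, 2, 4]
step 2: w=[0.0069, 0.0287, 0.0287, 0.0287, 0.0322, 0.0322, 0.0322, 0.8104]  mean=-0.8798  Neff=1.5096  idx=[1, 5, 7, 7, 7, 7, 7, 7]
step 3: w=[0.2375, 0.2485, 0.0857, 0.0857, 0.0857, 0.0857, 0.0857, 0.0857]  mean=-1.5910  Neff=6.1658  idx=[0, 0, 1, 1, 3, 4, 6, 7]

N_eff = 6.1658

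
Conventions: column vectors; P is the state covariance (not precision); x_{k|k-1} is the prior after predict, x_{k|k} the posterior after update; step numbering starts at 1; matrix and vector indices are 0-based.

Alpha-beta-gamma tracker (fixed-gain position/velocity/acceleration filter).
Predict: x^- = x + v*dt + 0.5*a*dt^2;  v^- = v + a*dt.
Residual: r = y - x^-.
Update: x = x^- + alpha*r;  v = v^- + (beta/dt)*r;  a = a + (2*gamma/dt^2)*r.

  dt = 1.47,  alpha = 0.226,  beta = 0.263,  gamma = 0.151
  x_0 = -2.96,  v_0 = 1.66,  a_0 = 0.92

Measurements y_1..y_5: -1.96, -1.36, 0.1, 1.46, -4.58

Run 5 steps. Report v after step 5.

v_post = -4.6156

step 1: x_pred=0.4742  r=-2.4342  x^+=-0.0759  v^+=2.5769  a^+=0.5798
step 2: x_pred=4.3386  r=-5.6986  x^+=3.0507  v^+=2.4097  a^+=-0.2166
step 3: x_pred=6.3589  r=-6.2589  x^+=4.9444  v^+=0.9715  a^+=-1.0913
step 4: x_pred=5.1933  r=-3.7333  x^+=4.3496  v^+=-1.3007  a^+=-1.6131
step 5: x_pred=0.6947  r=-5.2747  x^+=-0.4974  v^+=-4.6156  a^+=-2.3502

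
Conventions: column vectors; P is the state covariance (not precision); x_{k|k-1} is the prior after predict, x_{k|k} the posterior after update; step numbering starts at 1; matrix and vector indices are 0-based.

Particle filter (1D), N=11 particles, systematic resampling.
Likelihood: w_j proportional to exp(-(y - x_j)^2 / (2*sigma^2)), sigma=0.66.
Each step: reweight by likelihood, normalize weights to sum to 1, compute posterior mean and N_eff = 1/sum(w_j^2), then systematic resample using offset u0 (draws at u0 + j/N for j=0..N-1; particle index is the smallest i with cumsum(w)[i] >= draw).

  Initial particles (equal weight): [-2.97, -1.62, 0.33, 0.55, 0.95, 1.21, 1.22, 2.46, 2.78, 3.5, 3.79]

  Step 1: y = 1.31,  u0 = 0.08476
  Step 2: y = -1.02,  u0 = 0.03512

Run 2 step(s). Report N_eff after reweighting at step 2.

N_eff = 3.5370

step 1: w=[0.0000, 0.0000, 0.0831, 0.1289, 0.2156, 0.2474, 0.2479, 0.0548, 0.0209, 0.0010, 0.0002]  mean=1.1025  Neff=5.0985  idx=[3, 3, 4, 4, 5, 5, 5, 6, 6, 6, 8]
step 2: w=[0.3673, 0.3673, 0.0723, 0.0723, 0.0206, 0.0206, 0.0206, 0.0196, 0.0196, 0.0196, 0.0000]  mean=0.6881  Neff=3.5370  idx=[0, 0, 0, 0, 1, 1, 1, 1, 2, 3, 7]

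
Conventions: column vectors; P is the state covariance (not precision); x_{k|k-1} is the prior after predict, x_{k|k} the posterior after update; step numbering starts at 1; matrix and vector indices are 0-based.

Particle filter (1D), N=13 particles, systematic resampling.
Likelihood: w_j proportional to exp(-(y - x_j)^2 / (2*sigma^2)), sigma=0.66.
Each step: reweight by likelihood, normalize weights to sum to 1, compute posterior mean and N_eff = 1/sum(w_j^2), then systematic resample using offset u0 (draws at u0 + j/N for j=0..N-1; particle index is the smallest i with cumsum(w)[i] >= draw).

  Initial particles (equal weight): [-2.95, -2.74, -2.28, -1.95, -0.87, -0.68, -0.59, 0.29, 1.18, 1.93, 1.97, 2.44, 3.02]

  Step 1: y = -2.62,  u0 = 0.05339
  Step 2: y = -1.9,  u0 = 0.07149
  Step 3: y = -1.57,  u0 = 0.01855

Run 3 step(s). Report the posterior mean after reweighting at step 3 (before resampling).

step 1: w=[0.2602, 0.2901, 0.2582, 0.1761, 0.0088, 0.0039, 0.0026, 0.0000, 0.0000, 0.0000, 0.0000, 0.0000, 0.0000]  mean=-2.5066  Neff=4.0052  idx=[0, 0, 0, 1, 1, 1, 1, 2, 2, 2, 3, 3, 3]
step 2: w=[0.0346, 0.0346, 0.0346, 0.0545, 0.0545, 0.0545, 0.0545, 0.1038, 0.1038, 0.1038, 0.1222, 0.1222, 0.1222]  mean=-2.3288  Neff=10.7949  idx=[2, 3, 5, 6, 7, 8, 9, 9, 10, 11, 11, 12, 12]
step 3: w=[0.0156, 0.0288, 0.0288, 0.0288, 0.0777, 0.0777, 0.0777, 0.0777, 0.1174, 0.1174, 0.1174, 0.1174, 0.1174]  mean=-2.1364  Neff=10.4337  idx=[1, 3, 4, 5, 6, 7, 8, 9, 9, 10, 11, 11, 12]

post_mean = -2.1364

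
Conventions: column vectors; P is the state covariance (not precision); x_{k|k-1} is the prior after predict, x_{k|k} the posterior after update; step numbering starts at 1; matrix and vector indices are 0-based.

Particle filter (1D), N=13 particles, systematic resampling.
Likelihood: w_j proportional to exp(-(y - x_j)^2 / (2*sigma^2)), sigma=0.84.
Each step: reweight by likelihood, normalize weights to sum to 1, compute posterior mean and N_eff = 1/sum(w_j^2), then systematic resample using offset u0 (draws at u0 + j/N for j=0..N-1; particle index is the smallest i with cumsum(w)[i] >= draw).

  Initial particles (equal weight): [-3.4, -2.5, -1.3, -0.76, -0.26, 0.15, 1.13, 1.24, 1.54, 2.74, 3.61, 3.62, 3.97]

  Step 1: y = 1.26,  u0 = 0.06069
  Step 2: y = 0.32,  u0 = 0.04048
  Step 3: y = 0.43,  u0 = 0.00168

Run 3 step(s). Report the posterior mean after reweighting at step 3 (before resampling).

post_mean = 0.8763

step 1: w=[0.0000, 0.0000, 0.0025, 0.0143, 0.0503, 0.1080, 0.2555, 0.2585, 0.2446, 0.0548, 0.0052, 0.0050, 0.0014]  mean=1.1672  Neff=4.7766  idx=[4, 5, 6, 6, 6, 7, 7, 7, 7, 8, 8, 8, 9]
step 2: w=[0.1140, 0.1418, 0.0909, 0.0909, 0.0909, 0.0795, 0.0795, 0.0795, 0.0795, 0.0504, 0.0504, 0.0504, 0.0023]  mean=0.9331  Neff=11.0126  idx=[0, 1, 1, 2, 3, 3, 4, 5, 6, 7, 8, 9, 11]
step 3: w=[0.0813, 0.1077, 0.1077, 0.0805, 0.0805, 0.0805, 0.0805, 0.0715, 0.0715, 0.0715, 0.0715, 0.0476, 0.0476]  mean=0.8763  Neff=12.3868  idx=[0, 0, 1, 2, 3, 4, 5, 6, 6, 8, 9, 10, 11]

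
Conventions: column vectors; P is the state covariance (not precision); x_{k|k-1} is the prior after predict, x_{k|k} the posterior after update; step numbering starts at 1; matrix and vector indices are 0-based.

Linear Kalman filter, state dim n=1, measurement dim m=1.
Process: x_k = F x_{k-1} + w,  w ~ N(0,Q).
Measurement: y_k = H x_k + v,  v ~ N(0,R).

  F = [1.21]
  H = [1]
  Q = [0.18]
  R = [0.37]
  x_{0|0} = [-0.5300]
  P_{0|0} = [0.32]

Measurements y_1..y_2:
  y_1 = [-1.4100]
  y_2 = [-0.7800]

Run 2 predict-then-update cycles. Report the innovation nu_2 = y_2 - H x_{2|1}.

step 1: x^-=[-0.6413]  P^-=[0.6485]  S=[1.0185]  K=[0.6367]  nu=[-0.7687]  x^+=[-1.1308]  P^+=[0.2356]
step 2: x^-=[-1.3682]  P^-=[0.5249]  S=[0.8949]  K=[0.5866]  nu=[0.5882]  x^+=[-1.0232]  P^+=[0.2170]

innov = [0.5882]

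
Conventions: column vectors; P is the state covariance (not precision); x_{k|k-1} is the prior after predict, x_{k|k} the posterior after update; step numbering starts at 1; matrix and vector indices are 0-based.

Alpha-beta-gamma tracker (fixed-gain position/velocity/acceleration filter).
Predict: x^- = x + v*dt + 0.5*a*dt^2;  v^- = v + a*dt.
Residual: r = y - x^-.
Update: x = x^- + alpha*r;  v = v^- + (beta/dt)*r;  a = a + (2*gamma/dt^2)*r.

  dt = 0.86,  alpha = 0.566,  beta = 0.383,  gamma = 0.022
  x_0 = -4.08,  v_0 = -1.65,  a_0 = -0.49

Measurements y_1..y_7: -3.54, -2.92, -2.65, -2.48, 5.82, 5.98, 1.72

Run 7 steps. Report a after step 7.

a_post = -0.0708

step 1: x_pred=-5.6802  r=2.1402  x^+=-4.4688  v^+=-1.1183  a^+=-0.3627
step 2: x_pred=-5.5647  r=2.6447  x^+=-4.0678  v^+=-0.2524  a^+=-0.2053
step 3: x_pred=-4.3608  r=1.7108  x^+=-3.3925  v^+=0.3329  a^+=-0.1036
step 4: x_pred=-3.1444  r=0.6644  x^+=-2.7684  v^+=0.5398  a^+=-0.0640
step 5: x_pred=-2.3278  r=8.1478  x^+=2.2838  v^+=4.1133  a^+=0.4207
step 6: x_pred=5.9769  r=0.0031  x^+=5.9786  v^+=4.4765  a^+=0.4209
step 7: x_pred=9.9841  r=-8.2641  x^+=5.3066  v^+=1.1581  a^+=-0.0708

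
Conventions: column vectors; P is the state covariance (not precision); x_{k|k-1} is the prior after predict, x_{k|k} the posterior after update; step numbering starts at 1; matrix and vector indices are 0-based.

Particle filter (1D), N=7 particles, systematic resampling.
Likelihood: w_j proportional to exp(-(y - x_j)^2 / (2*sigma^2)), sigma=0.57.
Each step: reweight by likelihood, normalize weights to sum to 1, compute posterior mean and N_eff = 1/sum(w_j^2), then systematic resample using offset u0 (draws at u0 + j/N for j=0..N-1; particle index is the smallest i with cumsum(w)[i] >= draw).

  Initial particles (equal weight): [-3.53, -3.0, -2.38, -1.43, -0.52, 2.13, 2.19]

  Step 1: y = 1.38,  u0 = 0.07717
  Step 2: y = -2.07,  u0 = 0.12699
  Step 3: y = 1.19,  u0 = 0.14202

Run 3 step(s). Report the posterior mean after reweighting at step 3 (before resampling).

post_mean = 2.1450

step 1: w=[0.0000, 0.0000, 0.0000, 0.0000, 0.0049, 0.5333, 0.4618]  mean=2.1447  Neff=2.0093  idx=[5, 5, 5, 5, 6, 6, 6]
step 2: w=[0.1861, 0.1861, 0.1861, 0.1861, 0.0852, 0.0852, 0.0852]  mean=2.1453  Neff=6.2381  idx=[0, 1, 2, 2, 3, 5, 6]
step 3: w=[0.1499, 0.1499, 0.1499, 0.1499, 0.1499, 0.1253, 0.1253]  mean=2.1450  Neff=6.9580  idx=[0, 1, 2, 3, 4, 5, 6]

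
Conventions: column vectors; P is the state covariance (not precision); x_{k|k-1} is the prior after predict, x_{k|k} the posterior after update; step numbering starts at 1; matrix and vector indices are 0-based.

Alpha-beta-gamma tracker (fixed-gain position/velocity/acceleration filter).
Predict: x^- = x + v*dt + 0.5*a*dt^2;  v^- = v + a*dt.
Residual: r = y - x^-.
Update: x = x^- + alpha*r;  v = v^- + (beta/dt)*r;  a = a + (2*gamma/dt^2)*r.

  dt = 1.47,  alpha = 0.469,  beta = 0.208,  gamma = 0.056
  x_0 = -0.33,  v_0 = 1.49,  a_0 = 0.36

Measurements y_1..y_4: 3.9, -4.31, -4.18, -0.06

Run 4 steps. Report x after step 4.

x_post = -0.3556

step 1: x_pred=2.2493  r=1.6507  x^+=3.0235  v^+=2.2528  a^+=0.4456
step 2: x_pred=6.8164  r=-11.1264  x^+=1.5981  v^+=1.3334  a^+=-0.1311
step 3: x_pred=3.4165  r=-7.5965  x^+=-0.1462  v^+=0.0657  a^+=-0.5249
step 4: x_pred=-0.6167  r=0.5567  x^+=-0.3556  v^+=-0.6270  a^+=-0.4960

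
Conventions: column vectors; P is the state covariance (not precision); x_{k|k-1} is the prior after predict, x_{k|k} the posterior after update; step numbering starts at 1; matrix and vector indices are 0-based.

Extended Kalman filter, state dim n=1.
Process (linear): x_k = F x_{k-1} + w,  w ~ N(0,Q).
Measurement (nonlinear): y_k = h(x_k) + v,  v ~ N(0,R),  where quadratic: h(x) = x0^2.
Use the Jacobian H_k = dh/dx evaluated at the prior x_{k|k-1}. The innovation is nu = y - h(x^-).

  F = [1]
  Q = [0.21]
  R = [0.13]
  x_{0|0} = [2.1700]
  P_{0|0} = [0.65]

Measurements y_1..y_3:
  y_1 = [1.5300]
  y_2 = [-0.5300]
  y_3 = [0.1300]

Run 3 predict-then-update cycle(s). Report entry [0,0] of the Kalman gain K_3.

K[0,0] = 0.5949

step 1: x^-=[2.1700]  P^-=[0.8600]  H_jac=[4.3400]  S=[16.3286]  K=[0.2286]  nu=[-3.1789]  x^+=[1.4434]  P^+=[0.0068]
step 2: x^-=[1.4434]  P^-=[0.2168]  H_jac=[2.8867]  S=[1.9370]  K=[0.3232]  nu=[-2.6133]  x^+=[0.5988]  P^+=[0.0146]
step 3: x^-=[0.5988]  P^-=[0.2246]  H_jac=[1.1977]  S=[0.4521]  K=[0.5949]  nu=[-0.2286]  x^+=[0.4628]  P^+=[0.0646]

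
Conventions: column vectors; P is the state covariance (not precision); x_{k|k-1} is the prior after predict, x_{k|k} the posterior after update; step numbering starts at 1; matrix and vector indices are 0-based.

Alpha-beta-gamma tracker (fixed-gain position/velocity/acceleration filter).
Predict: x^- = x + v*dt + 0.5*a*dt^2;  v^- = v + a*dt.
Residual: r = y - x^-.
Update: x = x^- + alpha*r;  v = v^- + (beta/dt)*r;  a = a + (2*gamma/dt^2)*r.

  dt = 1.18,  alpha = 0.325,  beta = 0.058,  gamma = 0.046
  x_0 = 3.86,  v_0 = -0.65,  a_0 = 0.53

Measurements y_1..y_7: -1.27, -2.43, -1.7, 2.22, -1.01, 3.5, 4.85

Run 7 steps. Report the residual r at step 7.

resid = 4.4723

step 1: x_pred=3.4620  r=-4.7320  x^+=1.9241  v^+=-0.2572  a^+=0.2173
step 2: x_pred=1.7719  r=-4.2019  x^+=0.4063  v^+=-0.2073  a^+=-0.0603
step 3: x_pred=0.1198  r=-1.8198  x^+=-0.4717  v^+=-0.3678  a^+=-0.1805
step 4: x_pred=-1.0314  r=3.2514  x^+=0.0253  v^+=-0.4211  a^+=0.0343
step 5: x_pred=-0.4477  r=-0.5623  x^+=-0.6304  v^+=-0.4082  a^+=-0.0029
step 6: x_pred=-1.1141  r=4.6141  x^+=0.3855  v^+=-0.1848  a^+=0.3020
step 7: x_pred=0.3777  r=4.4723  x^+=1.8312  v^+=0.3914  a^+=0.5975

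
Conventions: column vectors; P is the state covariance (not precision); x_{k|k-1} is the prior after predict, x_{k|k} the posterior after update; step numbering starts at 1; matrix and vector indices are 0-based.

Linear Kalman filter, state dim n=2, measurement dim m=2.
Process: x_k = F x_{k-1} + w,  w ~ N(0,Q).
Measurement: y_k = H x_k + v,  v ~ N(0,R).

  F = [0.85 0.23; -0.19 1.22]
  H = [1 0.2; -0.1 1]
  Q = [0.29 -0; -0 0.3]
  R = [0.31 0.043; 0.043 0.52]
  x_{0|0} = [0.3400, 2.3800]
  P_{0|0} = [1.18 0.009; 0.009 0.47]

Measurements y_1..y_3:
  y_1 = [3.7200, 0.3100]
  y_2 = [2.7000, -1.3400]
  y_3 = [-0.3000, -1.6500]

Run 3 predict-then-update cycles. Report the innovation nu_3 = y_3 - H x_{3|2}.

innov = [-2.5055, -0.6093]

step 1: x^-=[0.8364, 2.8390]  P^-=[1.1709 -0.0497; -0.0497 1.0380]  S=[1.5026 0.0847; 0.0847 1.5796]  K=[0.7810 -0.1475; 0.0680 0.6566]  nu=[2.3158, -2.4454]  x^+=[3.0058, 1.3909]  P^+=[0.2396 -0.0192; -0.0192 0.3424]
step 2: x^-=[2.8748, 1.1258]  P^-=[0.4737 0.0384; 0.0384 0.8272]  S=[0.8322 0.1987; 0.1987 1.3443]  K=[0.6013 -0.0956; 0.1023 0.5974]  nu=[-0.4000, -2.1783]  x^+=[2.8425, -0.2164]  P^+=[0.1834 -0.0055; -0.0055 0.3145]
step 3: x^-=[2.3663, -0.8041]  P^-=[0.4370 0.0532; 0.0532 0.7773]  S=[0.7993 0.2069; 0.2069 1.2910]  K=[0.5822 -0.0860; 0.1108 0.5802]  nu=[-2.5055, -0.6093]  x^+=[0.9599, -1.4353]  P^+=[0.1772 -0.0019; -0.0019 0.3063]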